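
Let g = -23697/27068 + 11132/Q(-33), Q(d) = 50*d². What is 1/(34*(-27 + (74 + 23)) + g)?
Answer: 6090300/14490827303 ≈ 0.00042029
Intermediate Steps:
g = -4086697/6090300 (g = -23697/27068 + 11132/((50*(-33)²)) = -23697*1/27068 + 11132/((50*1089)) = -23697/27068 + 11132/54450 = -23697/27068 + 11132*(1/54450) = -23697/27068 + 46/225 = -4086697/6090300 ≈ -0.67102)
1/(34*(-27 + (74 + 23)) + g) = 1/(34*(-27 + (74 + 23)) - 4086697/6090300) = 1/(34*(-27 + 97) - 4086697/6090300) = 1/(34*70 - 4086697/6090300) = 1/(2380 - 4086697/6090300) = 1/(14490827303/6090300) = 6090300/14490827303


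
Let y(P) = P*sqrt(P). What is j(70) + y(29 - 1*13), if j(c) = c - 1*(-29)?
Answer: 163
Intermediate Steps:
j(c) = 29 + c (j(c) = c + 29 = 29 + c)
y(P) = P**(3/2)
j(70) + y(29 - 1*13) = (29 + 70) + (29 - 1*13)**(3/2) = 99 + (29 - 13)**(3/2) = 99 + 16**(3/2) = 99 + 64 = 163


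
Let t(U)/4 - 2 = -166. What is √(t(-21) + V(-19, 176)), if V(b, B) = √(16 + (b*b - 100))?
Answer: √(-656 + √277) ≈ 25.285*I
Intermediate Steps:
t(U) = -656 (t(U) = 8 + 4*(-166) = 8 - 664 = -656)
V(b, B) = √(-84 + b²) (V(b, B) = √(16 + (b² - 100)) = √(16 + (-100 + b²)) = √(-84 + b²))
√(t(-21) + V(-19, 176)) = √(-656 + √(-84 + (-19)²)) = √(-656 + √(-84 + 361)) = √(-656 + √277)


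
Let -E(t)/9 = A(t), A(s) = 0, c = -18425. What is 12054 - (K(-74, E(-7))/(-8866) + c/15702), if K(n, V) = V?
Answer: 189290333/15702 ≈ 12055.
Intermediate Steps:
E(t) = 0 (E(t) = -9*0 = 0)
12054 - (K(-74, E(-7))/(-8866) + c/15702) = 12054 - (0/(-8866) - 18425/15702) = 12054 - (0*(-1/8866) - 18425*1/15702) = 12054 - (0 - 18425/15702) = 12054 - 1*(-18425/15702) = 12054 + 18425/15702 = 189290333/15702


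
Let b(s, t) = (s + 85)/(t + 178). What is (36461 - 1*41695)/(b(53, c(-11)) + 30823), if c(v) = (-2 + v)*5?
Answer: -591442/3483137 ≈ -0.16980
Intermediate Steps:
c(v) = -10 + 5*v
b(s, t) = (85 + s)/(178 + t)
(36461 - 1*41695)/(b(53, c(-11)) + 30823) = (36461 - 1*41695)/((85 + 53)/(178 + (-10 + 5*(-11))) + 30823) = (36461 - 41695)/(138/(178 + (-10 - 55)) + 30823) = -5234/(138/(178 - 65) + 30823) = -5234/(138/113 + 30823) = -5234/3483137/113 = -5234*113/3483137 = -591442/3483137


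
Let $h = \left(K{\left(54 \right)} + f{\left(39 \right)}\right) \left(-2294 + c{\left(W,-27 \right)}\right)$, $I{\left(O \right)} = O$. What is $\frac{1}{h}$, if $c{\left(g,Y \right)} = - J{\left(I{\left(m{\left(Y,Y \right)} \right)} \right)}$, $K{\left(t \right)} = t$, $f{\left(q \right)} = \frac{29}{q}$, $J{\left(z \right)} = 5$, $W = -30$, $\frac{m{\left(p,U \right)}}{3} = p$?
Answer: $- \frac{39}{4908365} \approx -7.9456 \cdot 10^{-6}$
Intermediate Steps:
$m{\left(p,U \right)} = 3 p$
$c{\left(g,Y \right)} = -5$ ($c{\left(g,Y \right)} = \left(-1\right) 5 = -5$)
$h = - \frac{4908365}{39}$ ($h = \left(54 + \frac{29}{39}\right) \left(-2294 - 5\right) = \left(54 + 29 \cdot \frac{1}{39}\right) \left(-2299\right) = \left(54 + \frac{29}{39}\right) \left(-2299\right) = \frac{2135}{39} \left(-2299\right) = - \frac{4908365}{39} \approx -1.2586 \cdot 10^{5}$)
$\frac{1}{h} = \frac{1}{- \frac{4908365}{39}} = - \frac{39}{4908365}$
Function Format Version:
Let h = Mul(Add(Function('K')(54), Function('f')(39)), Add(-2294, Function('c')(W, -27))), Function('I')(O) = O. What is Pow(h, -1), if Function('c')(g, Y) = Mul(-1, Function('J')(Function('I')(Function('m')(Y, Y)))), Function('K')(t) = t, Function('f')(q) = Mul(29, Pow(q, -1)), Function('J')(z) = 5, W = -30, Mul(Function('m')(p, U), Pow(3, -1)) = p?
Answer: Rational(-39, 4908365) ≈ -7.9456e-6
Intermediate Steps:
Function('m')(p, U) = Mul(3, p)
Function('c')(g, Y) = -5 (Function('c')(g, Y) = Mul(-1, 5) = -5)
h = Rational(-4908365, 39) (h = Mul(Add(54, Mul(29, Pow(39, -1))), Add(-2294, -5)) = Mul(Add(54, Mul(29, Rational(1, 39))), -2299) = Mul(Add(54, Rational(29, 39)), -2299) = Mul(Rational(2135, 39), -2299) = Rational(-4908365, 39) ≈ -1.2586e+5)
Pow(h, -1) = Pow(Rational(-4908365, 39), -1) = Rational(-39, 4908365)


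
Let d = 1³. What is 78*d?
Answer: 78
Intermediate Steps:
d = 1
78*d = 78*1 = 78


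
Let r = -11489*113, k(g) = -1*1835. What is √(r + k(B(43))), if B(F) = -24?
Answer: 2*I*√325023 ≈ 1140.2*I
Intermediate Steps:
k(g) = -1835
r = -1298257
√(r + k(B(43))) = √(-1298257 - 1835) = √(-1300092) = 2*I*√325023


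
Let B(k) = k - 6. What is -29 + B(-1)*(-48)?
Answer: 307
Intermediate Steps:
B(k) = -6 + k
-29 + B(-1)*(-48) = -29 + (-6 - 1)*(-48) = -29 - 7*(-48) = -29 + 336 = 307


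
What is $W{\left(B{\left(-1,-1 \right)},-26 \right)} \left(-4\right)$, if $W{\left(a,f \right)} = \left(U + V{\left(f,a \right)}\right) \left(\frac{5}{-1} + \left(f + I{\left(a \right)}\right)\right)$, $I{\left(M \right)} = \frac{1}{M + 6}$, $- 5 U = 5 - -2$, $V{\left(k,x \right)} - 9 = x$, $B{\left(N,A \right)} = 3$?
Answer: $\frac{58936}{45} \approx 1309.7$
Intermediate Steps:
$V{\left(k,x \right)} = 9 + x$
$U = - \frac{7}{5}$ ($U = - \frac{5 - -2}{5} = - \frac{5 + 2}{5} = \left(- \frac{1}{5}\right) 7 = - \frac{7}{5} \approx -1.4$)
$I{\left(M \right)} = \frac{1}{6 + M}$
$W{\left(a,f \right)} = \left(\frac{38}{5} + a\right) \left(-5 + f + \frac{1}{6 + a}\right)$ ($W{\left(a,f \right)} = \left(- \frac{7}{5} + \left(9 + a\right)\right) \left(\frac{5}{-1} + \left(f + \frac{1}{6 + a}\right)\right) = \left(\frac{38}{5} + a\right) \left(5 \left(-1\right) + \left(f + \frac{1}{6 + a}\right)\right) = \left(\frac{38}{5} + a\right) \left(-5 + \left(f + \frac{1}{6 + a}\right)\right) = \left(\frac{38}{5} + a\right) \left(-5 + f + \frac{1}{6 + a}\right)$)
$W{\left(B{\left(-1,-1 \right)},-26 \right)} \left(-4\right) = \frac{-1102 - 1005 - 25 \cdot 3^{2} + 228 \left(-26\right) + 5 \left(-26\right) 3^{2} + 68 \cdot 3 \left(-26\right)}{5 \left(6 + 3\right)} \left(-4\right) = \frac{-1102 - 1005 - 225 - 5928 + 5 \left(-26\right) 9 - 5304}{5 \cdot 9} \left(-4\right) = \frac{1}{5} \cdot \frac{1}{9} \left(-1102 - 1005 - 225 - 5928 - 1170 - 5304\right) \left(-4\right) = \frac{1}{5} \cdot \frac{1}{9} \left(-14734\right) \left(-4\right) = \left(- \frac{14734}{45}\right) \left(-4\right) = \frac{58936}{45}$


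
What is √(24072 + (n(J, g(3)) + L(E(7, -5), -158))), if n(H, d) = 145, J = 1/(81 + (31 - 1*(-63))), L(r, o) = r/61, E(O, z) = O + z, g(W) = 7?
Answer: √90111579/61 ≈ 155.62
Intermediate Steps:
L(r, o) = r/61 (L(r, o) = r*(1/61) = r/61)
J = 1/175 (J = 1/(81 + (31 + 63)) = 1/(81 + 94) = 1/175 ≈ 0.0057143)
√(24072 + (n(J, g(3)) + L(E(7, -5), -158))) = √(24072 + (145 + (7 - 5)/61)) = √(24072 + (145 + (1/61)*2)) = √(24072 + (145 + 2/61)) = √(24072 + 8847/61) = √(1477239/61) = √90111579/61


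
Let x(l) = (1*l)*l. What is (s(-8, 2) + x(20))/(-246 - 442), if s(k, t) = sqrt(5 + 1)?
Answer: -25/43 - sqrt(6)/688 ≈ -0.58496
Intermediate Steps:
x(l) = l**2 (x(l) = l*l = l**2)
s(k, t) = sqrt(6)
(s(-8, 2) + x(20))/(-246 - 442) = (sqrt(6) + 20**2)/(-246 - 442) = (sqrt(6) + 400)/(-688) = (400 + sqrt(6))*(-1/688) = -25/43 - sqrt(6)/688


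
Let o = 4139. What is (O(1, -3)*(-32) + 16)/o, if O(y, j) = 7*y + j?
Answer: -112/4139 ≈ -0.027060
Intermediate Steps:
O(y, j) = j + 7*y
(O(1, -3)*(-32) + 16)/o = ((-3 + 7*1)*(-32) + 16)/4139 = ((-3 + 7)*(-32) + 16)*(1/4139) = (4*(-32) + 16)*(1/4139) = (-128 + 16)*(1/4139) = -112*1/4139 = -112/4139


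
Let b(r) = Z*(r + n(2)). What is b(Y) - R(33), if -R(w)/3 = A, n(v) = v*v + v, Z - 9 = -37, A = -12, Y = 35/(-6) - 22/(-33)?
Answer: -178/3 ≈ -59.333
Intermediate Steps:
Y = -31/6 (Y = 35*(-⅙) - 22*(-1/33) = -35/6 + ⅔ = -31/6 ≈ -5.1667)
Z = -28 (Z = 9 - 37 = -28)
n(v) = v + v² (n(v) = v² + v = v + v²)
R(w) = 36 (R(w) = -3*(-12) = 36)
b(r) = -168 - 28*r (b(r) = -28*(r + 2*(1 + 2)) = -28*(r + 2*3) = -28*(r + 6) = -28*(6 + r) = -168 - 28*r)
b(Y) - R(33) = (-168 - 28*(-31/6)) - 1*36 = (-168 + 434/3) - 36 = -70/3 - 36 = -178/3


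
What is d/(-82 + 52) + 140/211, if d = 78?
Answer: -2043/1055 ≈ -1.9365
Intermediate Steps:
d/(-82 + 52) + 140/211 = 78/(-82 + 52) + 140/211 = 78/(-30) + 140*(1/211) = 78*(-1/30) + 140/211 = -13/5 + 140/211 = -2043/1055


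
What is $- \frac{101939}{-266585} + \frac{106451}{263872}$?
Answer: $\frac{55277087643}{70344317120} \approx 0.78581$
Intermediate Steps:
$- \frac{101939}{-266585} + \frac{106451}{263872} = \left(-101939\right) \left(- \frac{1}{266585}\right) + 106451 \cdot \frac{1}{263872} = \frac{101939}{266585} + \frac{106451}{263872} = \frac{55277087643}{70344317120}$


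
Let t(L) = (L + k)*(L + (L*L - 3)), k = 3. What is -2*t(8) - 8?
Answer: -1526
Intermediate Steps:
t(L) = (3 + L)*(-3 + L + L²) (t(L) = (L + 3)*(L + (L*L - 3)) = (3 + L)*(L + (L² - 3)) = (3 + L)*(L + (-3 + L²)) = (3 + L)*(-3 + L + L²))
-2*t(8) - 8 = -2*(-9 + 8³ + 4*8²) - 8 = -2*(-9 + 512 + 4*64) - 8 = -2*(-9 + 512 + 256) - 8 = -2*759 - 8 = -1518 - 8 = -1526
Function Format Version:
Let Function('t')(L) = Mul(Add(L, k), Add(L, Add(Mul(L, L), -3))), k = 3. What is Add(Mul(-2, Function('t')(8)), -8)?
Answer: -1526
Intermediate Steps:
Function('t')(L) = Mul(Add(3, L), Add(-3, L, Pow(L, 2))) (Function('t')(L) = Mul(Add(L, 3), Add(L, Add(Mul(L, L), -3))) = Mul(Add(3, L), Add(L, Add(Pow(L, 2), -3))) = Mul(Add(3, L), Add(L, Add(-3, Pow(L, 2)))) = Mul(Add(3, L), Add(-3, L, Pow(L, 2))))
Add(Mul(-2, Function('t')(8)), -8) = Add(Mul(-2, Add(-9, Pow(8, 3), Mul(4, Pow(8, 2)))), -8) = Add(Mul(-2, Add(-9, 512, Mul(4, 64))), -8) = Add(Mul(-2, Add(-9, 512, 256)), -8) = Add(Mul(-2, 759), -8) = Add(-1518, -8) = -1526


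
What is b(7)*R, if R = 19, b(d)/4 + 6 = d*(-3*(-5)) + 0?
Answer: 7524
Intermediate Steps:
b(d) = -24 + 60*d (b(d) = -24 + 4*(d*(-3*(-5)) + 0) = -24 + 4*(d*15 + 0) = -24 + 4*(15*d + 0) = -24 + 4*(15*d) = -24 + 60*d)
b(7)*R = (-24 + 60*7)*19 = (-24 + 420)*19 = 396*19 = 7524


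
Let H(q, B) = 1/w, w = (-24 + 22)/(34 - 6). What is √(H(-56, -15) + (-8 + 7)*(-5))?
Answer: 3*I ≈ 3.0*I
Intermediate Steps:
w = -1/14 (w = -2/28 = -2*1/28 = -1/14 ≈ -0.071429)
H(q, B) = -14 (H(q, B) = 1/(-1/14) = -14)
√(H(-56, -15) + (-8 + 7)*(-5)) = √(-14 + (-8 + 7)*(-5)) = √(-14 - 1*(-5)) = √(-14 + 5) = √(-9) = 3*I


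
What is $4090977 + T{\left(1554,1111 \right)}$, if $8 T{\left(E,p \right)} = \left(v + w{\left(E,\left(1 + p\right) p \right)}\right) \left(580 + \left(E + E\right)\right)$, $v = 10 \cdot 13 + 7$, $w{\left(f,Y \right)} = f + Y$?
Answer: $574404680$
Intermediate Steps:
$w{\left(f,Y \right)} = Y + f$
$v = 137$ ($v = 130 + 7 = 137$)
$T{\left(E,p \right)} = \frac{\left(580 + 2 E\right) \left(137 + E + p \left(1 + p\right)\right)}{8}$ ($T{\left(E,p \right)} = \frac{\left(137 + \left(\left(1 + p\right) p + E\right)\right) \left(580 + \left(E + E\right)\right)}{8} = \frac{\left(137 + \left(p \left(1 + p\right) + E\right)\right) \left(580 + 2 E\right)}{8} = \frac{\left(137 + \left(E + p \left(1 + p\right)\right)\right) \left(580 + 2 E\right)}{8} = \frac{\left(137 + E + p \left(1 + p\right)\right) \left(580 + 2 E\right)}{8} = \frac{\left(580 + 2 E\right) \left(137 + E + p \left(1 + p\right)\right)}{8}$)
$4090977 + T{\left(1554,1111 \right)} = 4090977 + \left(\frac{19865}{2} + \frac{427}{4} \cdot 1554 + \frac{1}{4} \cdot 1554 \left(1554 + 1111 \left(1 + 1111\right)\right) + \frac{145}{2} \cdot 1111 \left(1 + 1111\right)\right) = 4090977 + \left(\frac{19865}{2} + \frac{331779}{2} + \frac{1}{4} \cdot 1554 \left(1554 + 1111 \cdot 1112\right) + \frac{145}{2} \cdot 1111 \cdot 1112\right) = 4090977 + \left(\frac{19865}{2} + \frac{331779}{2} + \frac{1}{4} \cdot 1554 \left(1554 + 1235432\right) + 89568820\right) = 4090977 + \left(\frac{19865}{2} + \frac{331779}{2} + \frac{1}{4} \cdot 1554 \cdot 1236986 + 89568820\right) = 4090977 + \left(\frac{19865}{2} + \frac{331779}{2} + 480569061 + 89568820\right) = 4090977 + 570313703 = 574404680$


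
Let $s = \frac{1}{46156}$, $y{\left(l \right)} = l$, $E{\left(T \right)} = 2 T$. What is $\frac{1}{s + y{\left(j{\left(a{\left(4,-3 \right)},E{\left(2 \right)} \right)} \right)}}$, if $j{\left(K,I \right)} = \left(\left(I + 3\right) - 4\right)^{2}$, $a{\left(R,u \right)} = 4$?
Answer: $\frac{46156}{415405} \approx 0.11111$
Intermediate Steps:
$j{\left(K,I \right)} = \left(-1 + I\right)^{2}$ ($j{\left(K,I \right)} = \left(\left(3 + I\right) - 4\right)^{2} = \left(-1 + I\right)^{2}$)
$s = \frac{1}{46156} \approx 2.1666 \cdot 10^{-5}$
$\frac{1}{s + y{\left(j{\left(a{\left(4,-3 \right)},E{\left(2 \right)} \right)} \right)}} = \frac{1}{\frac{1}{46156} + \left(-1 + 2 \cdot 2\right)^{2}} = \frac{1}{\frac{1}{46156} + \left(-1 + 4\right)^{2}} = \frac{1}{\frac{1}{46156} + 3^{2}} = \frac{1}{\frac{1}{46156} + 9} = \frac{1}{\frac{415405}{46156}} = \frac{46156}{415405}$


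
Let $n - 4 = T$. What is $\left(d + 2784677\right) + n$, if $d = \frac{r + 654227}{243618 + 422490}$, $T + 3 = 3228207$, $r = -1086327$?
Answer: $\frac{1001307592370}{166527} \approx 6.0129 \cdot 10^{6}$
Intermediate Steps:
$T = 3228204$ ($T = -3 + 3228207 = 3228204$)
$n = 3228208$ ($n = 4 + 3228204 = 3228208$)
$d = - \frac{108025}{166527}$ ($d = \frac{-1086327 + 654227}{243618 + 422490} = - \frac{432100}{666108} = \left(-432100\right) \frac{1}{666108} = - \frac{108025}{166527} \approx -0.64869$)
$\left(d + 2784677\right) + n = \left(- \frac{108025}{166527} + 2784677\right) + 3228208 = \frac{463723798754}{166527} + 3228208 = \frac{1001307592370}{166527}$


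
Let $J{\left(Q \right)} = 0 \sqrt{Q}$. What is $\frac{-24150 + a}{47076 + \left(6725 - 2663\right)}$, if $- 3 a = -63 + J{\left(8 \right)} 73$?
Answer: $- \frac{2681}{5682} \approx -0.47184$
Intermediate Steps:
$J{\left(Q \right)} = 0$
$a = 21$ ($a = - \frac{-63 + 0 \cdot 73}{3} = - \frac{-63 + 0}{3} = \left(- \frac{1}{3}\right) \left(-63\right) = 21$)
$\frac{-24150 + a}{47076 + \left(6725 - 2663\right)} = \frac{-24150 + 21}{47076 + \left(6725 - 2663\right)} = - \frac{24129}{47076 + 4062} = - \frac{24129}{51138} = \left(-24129\right) \frac{1}{51138} = - \frac{2681}{5682}$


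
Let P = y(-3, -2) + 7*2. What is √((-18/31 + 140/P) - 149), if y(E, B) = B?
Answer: 11*I*√9858/93 ≈ 11.744*I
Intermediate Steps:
P = 12 (P = -2 + 7*2 = -2 + 14 = 12)
√((-18/31 + 140/P) - 149) = √((-18/31 + 140/12) - 149) = √((-18*1/31 + 140*(1/12)) - 149) = √((-18/31 + 35/3) - 149) = √(1031/93 - 149) = √(-12826/93) = 11*I*√9858/93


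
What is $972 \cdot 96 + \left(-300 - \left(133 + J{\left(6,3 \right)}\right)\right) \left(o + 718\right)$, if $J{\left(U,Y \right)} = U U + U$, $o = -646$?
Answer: $59112$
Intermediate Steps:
$J{\left(U,Y \right)} = U + U^{2}$ ($J{\left(U,Y \right)} = U^{2} + U = U + U^{2}$)
$972 \cdot 96 + \left(-300 - \left(133 + J{\left(6,3 \right)}\right)\right) \left(o + 718\right) = 972 \cdot 96 + \left(-300 - \left(133 + 6 \left(1 + 6\right)\right)\right) \left(-646 + 718\right) = 93312 + \left(-300 - \left(133 + 6 \cdot 7\right)\right) 72 = 93312 + \left(-300 - 175\right) 72 = 93312 - 34200 = 59112$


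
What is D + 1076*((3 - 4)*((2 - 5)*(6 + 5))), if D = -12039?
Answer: 23469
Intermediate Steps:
D + 1076*((3 - 4)*((2 - 5)*(6 + 5))) = -12039 + 1076*((3 - 4)*((2 - 5)*(6 + 5))) = -12039 + 1076*(-(-3)*11) = -12039 + 1076*(-1*(-33)) = -12039 + 1076*33 = -12039 + 35508 = 23469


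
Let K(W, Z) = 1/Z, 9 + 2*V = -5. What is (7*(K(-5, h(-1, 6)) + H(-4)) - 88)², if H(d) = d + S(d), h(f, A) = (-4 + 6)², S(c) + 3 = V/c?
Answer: 15129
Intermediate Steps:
V = -7 (V = -9/2 + (½)*(-5) = -9/2 - 5/2 = -7)
S(c) = -3 - 7/c
h(f, A) = 4 (h(f, A) = 2² = 4)
H(d) = -3 + d - 7/d (H(d) = d + (-3 - 7/d) = -3 + d - 7/d)
(7*(K(-5, h(-1, 6)) + H(-4)) - 88)² = (7*(1/4 + (-3 - 4 - 7/(-4))) - 88)² = (7*(¼ + (-3 - 4 - 7*(-¼))) - 88)² = (7*(¼ + (-3 - 4 + 7/4)) - 88)² = (7*(¼ - 21/4) - 88)² = (7*(-5) - 88)² = (-35 - 88)² = (-123)² = 15129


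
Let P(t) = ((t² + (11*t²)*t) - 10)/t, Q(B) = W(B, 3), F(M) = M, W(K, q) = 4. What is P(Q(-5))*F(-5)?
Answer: -1775/2 ≈ -887.50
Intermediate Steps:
Q(B) = 4
P(t) = (-10 + t² + 11*t³)/t (P(t) = ((t² + 11*t³) - 10)/t = (-10 + t² + 11*t³)/t)
P(Q(-5))*F(-5) = (4 - 10/4 + 11*4²)*(-5) = (4 - 10*¼ + 11*16)*(-5) = (4 - 5/2 + 176)*(-5) = (355/2)*(-5) = -1775/2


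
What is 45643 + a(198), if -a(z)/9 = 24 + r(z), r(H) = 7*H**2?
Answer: -2424425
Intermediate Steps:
a(z) = -216 - 63*z**2 (a(z) = -9*(24 + 7*z**2) = -216 - 63*z**2)
45643 + a(198) = 45643 + (-216 - 63*198**2) = 45643 + (-216 - 63*39204) = 45643 + (-216 - 2469852) = 45643 - 2470068 = -2424425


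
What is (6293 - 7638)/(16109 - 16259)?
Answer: 269/30 ≈ 8.9667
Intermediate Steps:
(6293 - 7638)/(16109 - 16259) = -1345/(-150) = -1345*(-1/150) = 269/30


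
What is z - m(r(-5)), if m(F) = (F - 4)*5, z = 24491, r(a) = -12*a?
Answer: 24211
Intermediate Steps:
m(F) = -20 + 5*F (m(F) = (-4 + F)*5 = -20 + 5*F)
z - m(r(-5)) = 24491 - (-20 + 5*(-12*(-5))) = 24491 - (-20 + 5*60) = 24491 - (-20 + 300) = 24491 - 1*280 = 24491 - 280 = 24211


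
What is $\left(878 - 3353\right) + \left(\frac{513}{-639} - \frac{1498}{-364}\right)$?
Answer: $- \frac{4562735}{1846} \approx -2471.7$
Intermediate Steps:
$\left(878 - 3353\right) + \left(\frac{513}{-639} - \frac{1498}{-364}\right) = -2475 + \left(513 \left(- \frac{1}{639}\right) - - \frac{107}{26}\right) = -2475 + \left(- \frac{57}{71} + \frac{107}{26}\right) = -2475 + \frac{6115}{1846} = - \frac{4562735}{1846}$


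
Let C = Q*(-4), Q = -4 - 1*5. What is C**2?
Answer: 1296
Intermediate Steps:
Q = -9 (Q = -4 - 5 = -9)
C = 36 (C = -9*(-4) = 36)
C**2 = 36**2 = 1296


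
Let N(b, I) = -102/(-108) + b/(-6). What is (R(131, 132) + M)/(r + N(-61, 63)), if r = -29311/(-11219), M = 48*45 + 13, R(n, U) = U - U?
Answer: 219409983/1385699 ≈ 158.34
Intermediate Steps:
R(n, U) = 0
M = 2173 (M = 2160 + 13 = 2173)
N(b, I) = 17/18 - b/6 (N(b, I) = -102*(-1/108) + b*(-⅙) = 17/18 - b/6)
r = 29311/11219 (r = -29311*(-1/11219) = 29311/11219 ≈ 2.6126)
(R(131, 132) + M)/(r + N(-61, 63)) = (0 + 2173)/(29311/11219 + (17/18 - ⅙*(-61))) = 2173/(29311/11219 + (17/18 + 61/6)) = 2173/(29311/11219 + 100/9) = 2173/(1385699/100971) = 2173*(100971/1385699) = 219409983/1385699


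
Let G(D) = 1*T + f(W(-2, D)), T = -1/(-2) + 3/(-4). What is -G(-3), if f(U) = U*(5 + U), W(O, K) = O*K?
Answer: -263/4 ≈ -65.750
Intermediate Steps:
W(O, K) = K*O
T = -¼ (T = -1*(-½) + 3*(-¼) = ½ - ¾ = -¼ ≈ -0.25000)
G(D) = -¼ - 2*D*(5 - 2*D) (G(D) = 1*(-¼) + (D*(-2))*(5 + D*(-2)) = -¼ + (-2*D)*(5 - 2*D) = -¼ - 2*D*(5 - 2*D))
-G(-3) = -(-¼ - 10*(-3) + 4*(-3)²) = -(-¼ + 30 + 4*9) = -(-¼ + 30 + 36) = -1*263/4 = -263/4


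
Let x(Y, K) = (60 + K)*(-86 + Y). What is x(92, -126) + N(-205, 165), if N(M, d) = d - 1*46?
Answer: -277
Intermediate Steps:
N(M, d) = -46 + d (N(M, d) = d - 46 = -46 + d)
x(Y, K) = (-86 + Y)*(60 + K)
x(92, -126) + N(-205, 165) = (-5160 - 86*(-126) + 60*92 - 126*92) + (-46 + 165) = (-5160 + 10836 + 5520 - 11592) + 119 = -396 + 119 = -277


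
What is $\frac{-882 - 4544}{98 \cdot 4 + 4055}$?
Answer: $- \frac{5426}{4447} \approx -1.2201$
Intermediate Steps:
$\frac{-882 - 4544}{98 \cdot 4 + 4055} = - \frac{5426}{392 + 4055} = - \frac{5426}{4447}$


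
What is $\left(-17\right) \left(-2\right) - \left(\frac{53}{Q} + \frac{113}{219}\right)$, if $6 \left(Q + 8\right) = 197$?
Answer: $\frac{1022975}{32631} \approx 31.35$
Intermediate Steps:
$Q = \frac{149}{6}$ ($Q = -8 + \frac{1}{6} \cdot 197 = -8 + \frac{197}{6} = \frac{149}{6} \approx 24.833$)
$\left(-17\right) \left(-2\right) - \left(\frac{53}{Q} + \frac{113}{219}\right) = \left(-17\right) \left(-2\right) - \left(\frac{53}{\frac{149}{6}} + \frac{113}{219}\right) = 34 - \left(53 \cdot \frac{6}{149} + 113 \cdot \frac{1}{219}\right) = 34 - \left(\frac{318}{149} + \frac{113}{219}\right) = 34 - \frac{86479}{32631} = \frac{1022975}{32631}$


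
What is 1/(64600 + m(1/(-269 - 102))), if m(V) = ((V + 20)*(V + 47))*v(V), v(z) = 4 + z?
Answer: 51064811/3490624235972 ≈ 1.4629e-5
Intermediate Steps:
m(V) = (4 + V)*(20 + V)*(47 + V) (m(V) = ((V + 20)*(V + 47))*(4 + V) = ((20 + V)*(47 + V))*(4 + V) = (4 + V)*(20 + V)*(47 + V))
1/(64600 + m(1/(-269 - 102))) = 1/(64600 + (4 + 1/(-269 - 102))*(940 + (1/(-269 - 102))² + 67/(-269 - 102))) = 1/(64600 + (4 + 1/(-371))*(940 + (1/(-371))² + 67/(-371))) = 1/(64600 + (4 - 1/371)*(940 + (-1/371)² + 67*(-1/371))) = 1/(64600 + 1483*(940 + 1/137641 - 67/371)/371) = 1/(64600 + (1483/371)*(129357684/137641)) = 1/(64600 + 191837445372/51064811) = 1/(3490624235972/51064811) = 51064811/3490624235972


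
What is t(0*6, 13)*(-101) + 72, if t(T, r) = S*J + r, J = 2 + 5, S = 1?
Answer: -1948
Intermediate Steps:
J = 7
t(T, r) = 7 + r (t(T, r) = 1*7 + r = 7 + r)
t(0*6, 13)*(-101) + 72 = (7 + 13)*(-101) + 72 = 20*(-101) + 72 = -2020 + 72 = -1948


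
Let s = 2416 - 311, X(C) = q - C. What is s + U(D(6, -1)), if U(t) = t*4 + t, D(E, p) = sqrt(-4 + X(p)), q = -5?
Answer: 2105 + 10*I*sqrt(2) ≈ 2105.0 + 14.142*I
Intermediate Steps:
X(C) = -5 - C
D(E, p) = sqrt(-9 - p) (D(E, p) = sqrt(-4 + (-5 - p)) = sqrt(-9 - p))
U(t) = 5*t (U(t) = 4*t + t = 5*t)
s = 2105
s + U(D(6, -1)) = 2105 + 5*sqrt(-9 - 1*(-1)) = 2105 + 5*sqrt(-9 + 1) = 2105 + 5*sqrt(-8) = 2105 + 5*(2*I*sqrt(2)) = 2105 + 10*I*sqrt(2)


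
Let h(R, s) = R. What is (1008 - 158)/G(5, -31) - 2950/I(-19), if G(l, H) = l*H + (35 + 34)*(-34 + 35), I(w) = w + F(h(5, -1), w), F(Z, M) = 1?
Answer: 59600/387 ≈ 154.01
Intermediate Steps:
I(w) = 1 + w (I(w) = w + 1 = 1 + w)
G(l, H) = 69 + H*l (G(l, H) = H*l + 69*1 = H*l + 69 = 69 + H*l)
(1008 - 158)/G(5, -31) - 2950/I(-19) = (1008 - 158)/(69 - 31*5) - 2950/(1 - 19) = 850/(69 - 155) - 2950/(-18) = 850/(-86) - 2950*(-1/18) = 850*(-1/86) + 1475/9 = -425/43 + 1475/9 = 59600/387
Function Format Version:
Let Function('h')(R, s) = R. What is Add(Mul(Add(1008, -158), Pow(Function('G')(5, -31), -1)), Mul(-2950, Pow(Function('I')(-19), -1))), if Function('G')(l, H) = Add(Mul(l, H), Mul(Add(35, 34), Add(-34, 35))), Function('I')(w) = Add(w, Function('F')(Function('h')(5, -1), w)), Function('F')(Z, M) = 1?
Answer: Rational(59600, 387) ≈ 154.01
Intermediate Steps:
Function('I')(w) = Add(1, w) (Function('I')(w) = Add(w, 1) = Add(1, w))
Function('G')(l, H) = Add(69, Mul(H, l)) (Function('G')(l, H) = Add(Mul(H, l), Mul(69, 1)) = Add(Mul(H, l), 69) = Add(69, Mul(H, l)))
Add(Mul(Add(1008, -158), Pow(Function('G')(5, -31), -1)), Mul(-2950, Pow(Function('I')(-19), -1))) = Add(Mul(Add(1008, -158), Pow(Add(69, Mul(-31, 5)), -1)), Mul(-2950, Pow(Add(1, -19), -1))) = Add(Mul(850, Pow(Add(69, -155), -1)), Mul(-2950, Pow(-18, -1))) = Add(Mul(850, Pow(-86, -1)), Mul(-2950, Rational(-1, 18))) = Add(Mul(850, Rational(-1, 86)), Rational(1475, 9)) = Add(Rational(-425, 43), Rational(1475, 9)) = Rational(59600, 387)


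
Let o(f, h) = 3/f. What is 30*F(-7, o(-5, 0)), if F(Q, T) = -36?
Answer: -1080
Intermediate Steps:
30*F(-7, o(-5, 0)) = 30*(-36) = -1080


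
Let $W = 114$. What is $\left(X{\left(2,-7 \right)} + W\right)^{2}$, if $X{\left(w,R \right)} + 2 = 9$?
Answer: $14641$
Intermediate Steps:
$X{\left(w,R \right)} = 7$ ($X{\left(w,R \right)} = -2 + 9 = 7$)
$\left(X{\left(2,-7 \right)} + W\right)^{2} = \left(7 + 114\right)^{2} = 121^{2} = 14641$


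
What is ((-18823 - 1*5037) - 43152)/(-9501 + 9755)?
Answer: -33506/127 ≈ -263.83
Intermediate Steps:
((-18823 - 1*5037) - 43152)/(-9501 + 9755) = ((-18823 - 5037) - 43152)/254 = (-23860 - 43152)*(1/254) = -67012*1/254 = -33506/127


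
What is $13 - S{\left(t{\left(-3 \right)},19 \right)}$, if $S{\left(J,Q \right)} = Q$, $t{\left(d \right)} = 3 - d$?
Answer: $-6$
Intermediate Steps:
$13 - S{\left(t{\left(-3 \right)},19 \right)} = 13 - 19 = -6$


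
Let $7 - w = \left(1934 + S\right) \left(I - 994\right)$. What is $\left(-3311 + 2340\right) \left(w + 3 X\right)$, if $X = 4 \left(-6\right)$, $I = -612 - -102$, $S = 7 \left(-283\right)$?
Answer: $68701163$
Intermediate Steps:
$S = -1981$
$I = -510$ ($I = -612 + 102 = -510$)
$w = -70681$ ($w = 7 - \left(1934 - 1981\right) \left(-510 - 994\right) = 7 - \left(-47\right) \left(-1504\right) = 7 - 70688 = -70681$)
$X = -24$
$\left(-3311 + 2340\right) \left(w + 3 X\right) = \left(-3311 + 2340\right) \left(-70681 + 3 \left(-24\right)\right) = - 971 \left(-70681 - 72\right) = \left(-971\right) \left(-70753\right) = 68701163$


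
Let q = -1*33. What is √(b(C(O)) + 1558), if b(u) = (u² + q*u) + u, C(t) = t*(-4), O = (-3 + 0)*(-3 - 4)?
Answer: √11302 ≈ 106.31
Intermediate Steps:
q = -33
O = 21 (O = -3*(-7) = 21)
C(t) = -4*t
b(u) = u² - 32*u (b(u) = (u² - 33*u) + u = u² - 32*u)
√(b(C(O)) + 1558) = √((-4*21)*(-32 - 4*21) + 1558) = √(-84*(-32 - 84) + 1558) = √(-84*(-116) + 1558) = √(9744 + 1558) = √11302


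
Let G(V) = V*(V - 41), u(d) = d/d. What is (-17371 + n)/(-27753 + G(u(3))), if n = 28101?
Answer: -10730/27793 ≈ -0.38607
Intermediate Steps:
u(d) = 1
G(V) = V*(-41 + V)
(-17371 + n)/(-27753 + G(u(3))) = (-17371 + 28101)/(-27753 + 1*(-41 + 1)) = 10730/(-27753 + 1*(-40)) = 10730/(-27753 - 40) = 10730/(-27793) = 10730*(-1/27793) = -10730/27793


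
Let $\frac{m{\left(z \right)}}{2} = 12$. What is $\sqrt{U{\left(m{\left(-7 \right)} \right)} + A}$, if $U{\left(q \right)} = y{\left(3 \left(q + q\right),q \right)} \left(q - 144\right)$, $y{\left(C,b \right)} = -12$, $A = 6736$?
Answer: $4 \sqrt{511} \approx 90.421$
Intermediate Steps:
$m{\left(z \right)} = 24$ ($m{\left(z \right)} = 2 \cdot 12 = 24$)
$U{\left(q \right)} = 1728 - 12 q$ ($U{\left(q \right)} = - 12 \left(q - 144\right) = - 12 \left(-144 + q\right) = 1728 - 12 q$)
$\sqrt{U{\left(m{\left(-7 \right)} \right)} + A} = \sqrt{\left(1728 - 288\right) + 6736} = \sqrt{1440 + 6736} = \sqrt{8176} = 4 \sqrt{511}$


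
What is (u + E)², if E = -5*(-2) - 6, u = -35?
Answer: 961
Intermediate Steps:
E = 4 (E = 10 - 6 = 4)
(u + E)² = (-35 + 4)² = (-31)² = 961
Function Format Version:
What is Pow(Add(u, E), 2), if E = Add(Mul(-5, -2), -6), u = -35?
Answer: 961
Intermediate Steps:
E = 4 (E = Add(10, -6) = 4)
Pow(Add(u, E), 2) = Pow(Add(-35, 4), 2) = Pow(-31, 2) = 961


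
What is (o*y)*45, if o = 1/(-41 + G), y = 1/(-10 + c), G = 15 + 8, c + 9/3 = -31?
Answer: 5/88 ≈ 0.056818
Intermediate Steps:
c = -34 (c = -3 - 31 = -34)
G = 23
y = -1/44 (y = 1/(-10 - 34) = 1/(-44) = -1/44 ≈ -0.022727)
o = -1/18 (o = 1/(-41 + 23) = 1/(-18) = -1/18 ≈ -0.055556)
(o*y)*45 = -1/18*(-1/44)*45 = (1/792)*45 = 5/88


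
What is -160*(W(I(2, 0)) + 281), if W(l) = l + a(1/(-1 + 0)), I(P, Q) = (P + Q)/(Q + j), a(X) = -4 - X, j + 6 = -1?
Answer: -311040/7 ≈ -44434.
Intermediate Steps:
j = -7 (j = -6 - 1 = -7)
I(P, Q) = (P + Q)/(-7 + Q) (I(P, Q) = (P + Q)/(Q - 7) = (P + Q)/(-7 + Q))
W(l) = -3 + l (W(l) = l + (-4 - 1/(-1 + 0)) = l + (-4 - 1/(-1)) = l + (-4 - 1*(-1)) = l + (-4 + 1) = l - 3 = -3 + l)
-160*(W(I(2, 0)) + 281) = -160*((-3 + (2 + 0)/(-7 + 0)) + 281) = -160*((-3 + 2/(-7)) + 281) = -160*((-3 - 1/7*2) + 281) = -160*((-3 - 2/7) + 281) = -160*(-23/7 + 281) = -160*1944/7 = -311040/7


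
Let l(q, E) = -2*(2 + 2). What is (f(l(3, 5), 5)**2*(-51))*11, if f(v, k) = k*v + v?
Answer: -1292544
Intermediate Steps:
l(q, E) = -8 (l(q, E) = -2*4 = -8)
f(v, k) = v + k*v
(f(l(3, 5), 5)**2*(-51))*11 = ((-8*(1 + 5))**2*(-51))*11 = ((-8*6)**2*(-51))*11 = ((-48)**2*(-51))*11 = (2304*(-51))*11 = -117504*11 = -1292544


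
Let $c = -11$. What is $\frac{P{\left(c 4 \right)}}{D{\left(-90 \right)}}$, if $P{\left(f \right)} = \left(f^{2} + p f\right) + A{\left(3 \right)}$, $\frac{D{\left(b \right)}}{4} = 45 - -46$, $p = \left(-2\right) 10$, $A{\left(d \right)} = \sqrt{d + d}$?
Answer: $\frac{704}{91} + \frac{\sqrt{6}}{364} \approx 7.743$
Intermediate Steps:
$A{\left(d \right)} = \sqrt{2} \sqrt{d}$ ($A{\left(d \right)} = \sqrt{2 d} = \sqrt{2} \sqrt{d}$)
$p = -20$
$D{\left(b \right)} = 364$ ($D{\left(b \right)} = 4 \left(45 - -46\right) = 4 \left(45 + 46\right) = 4 \cdot 91 = 364$)
$P{\left(f \right)} = \sqrt{6} + f^{2} - 20 f$ ($P{\left(f \right)} = \left(f^{2} - 20 f\right) + \sqrt{2} \sqrt{3} = \left(f^{2} - 20 f\right) + \sqrt{6} = \sqrt{6} + f^{2} - 20 f$)
$\frac{P{\left(c 4 \right)}}{D{\left(-90 \right)}} = \frac{\sqrt{6} + \left(\left(-11\right) 4\right)^{2} - 20 \left(\left(-11\right) 4\right)}{364} = \left(\sqrt{6} + \left(-44\right)^{2} - -880\right) \frac{1}{364} = \left(\sqrt{6} + 1936 + 880\right) \frac{1}{364} = \left(2816 + \sqrt{6}\right) \frac{1}{364} = \frac{704}{91} + \frac{\sqrt{6}}{364}$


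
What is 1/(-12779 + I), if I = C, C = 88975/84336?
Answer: -84336/1077640769 ≈ -7.8260e-5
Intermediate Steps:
C = 88975/84336 (C = 88975*(1/84336) = 88975/84336 ≈ 1.0550)
I = 88975/84336 ≈ 1.0550
1/(-12779 + I) = 1/(-12779 + 88975/84336) = 1/(-1077640769/84336) = -84336/1077640769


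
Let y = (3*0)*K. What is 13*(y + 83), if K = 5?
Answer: 1079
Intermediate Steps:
y = 0 (y = (3*0)*5 = 0*5 = 0)
13*(y + 83) = 13*(0 + 83) = 13*83 = 1079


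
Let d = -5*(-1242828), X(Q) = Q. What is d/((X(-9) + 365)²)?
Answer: 1553535/31684 ≈ 49.032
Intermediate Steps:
d = 6214140
d/((X(-9) + 365)²) = 6214140/((-9 + 365)²) = 6214140/(356²) = 6214140/126736 = 6214140*(1/126736) = 1553535/31684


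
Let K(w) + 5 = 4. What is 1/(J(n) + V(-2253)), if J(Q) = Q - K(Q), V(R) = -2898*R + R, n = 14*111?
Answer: 1/6528496 ≈ 1.5317e-7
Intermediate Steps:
n = 1554
V(R) = -2897*R
K(w) = -1 (K(w) = -5 + 4 = -1)
J(Q) = 1 + Q (J(Q) = Q - 1*(-1) = Q + 1 = 1 + Q)
1/(J(n) + V(-2253)) = 1/((1 + 1554) - 2897*(-2253)) = 1/(1555 + 6526941) = 1/6528496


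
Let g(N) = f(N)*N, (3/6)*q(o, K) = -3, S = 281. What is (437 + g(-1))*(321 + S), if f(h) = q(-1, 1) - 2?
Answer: 267890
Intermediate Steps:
q(o, K) = -6 (q(o, K) = 2*(-3) = -6)
f(h) = -8 (f(h) = -6 - 2 = -8)
g(N) = -8*N
(437 + g(-1))*(321 + S) = (437 - 8*(-1))*(321 + 281) = (437 + 8)*602 = 445*602 = 267890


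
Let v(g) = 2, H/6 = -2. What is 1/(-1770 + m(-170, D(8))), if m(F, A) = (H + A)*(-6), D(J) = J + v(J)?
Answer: -1/1758 ≈ -0.00056883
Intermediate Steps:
H = -12 (H = 6*(-2) = -12)
D(J) = 2 + J (D(J) = J + 2 = 2 + J)
m(F, A) = 72 - 6*A (m(F, A) = (-12 + A)*(-6) = 72 - 6*A)
1/(-1770 + m(-170, D(8))) = 1/(-1770 + (72 - 6*(2 + 8))) = 1/(-1770 + (72 - 6*10)) = 1/(-1770 + (72 - 60)) = 1/(-1770 + 12) = 1/(-1758) = -1/1758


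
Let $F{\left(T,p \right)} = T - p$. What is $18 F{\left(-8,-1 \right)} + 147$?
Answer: $21$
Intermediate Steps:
$18 F{\left(-8,-1 \right)} + 147 = 18 \left(-8 - -1\right) + 147 = 18 \left(-8 + 1\right) + 147 = 18 \left(-7\right) + 147 = -126 + 147 = 21$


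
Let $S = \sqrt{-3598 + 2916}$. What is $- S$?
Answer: $- i \sqrt{682} \approx - 26.115 i$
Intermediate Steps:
$S = i \sqrt{682}$ ($S = \sqrt{-682} = i \sqrt{682} \approx 26.115 i$)
$- S = - i \sqrt{682}$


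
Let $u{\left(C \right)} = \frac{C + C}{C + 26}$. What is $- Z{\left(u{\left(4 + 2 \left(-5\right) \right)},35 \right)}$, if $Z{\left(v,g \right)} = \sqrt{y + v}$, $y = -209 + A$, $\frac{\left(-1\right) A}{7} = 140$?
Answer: $- \frac{2 i \sqrt{7435}}{5} \approx - 34.491 i$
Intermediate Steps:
$A = -980$ ($A = \left(-7\right) 140 = -980$)
$y = -1189$ ($y = -209 - 980 = -1189$)
$u{\left(C \right)} = \frac{2 C}{26 + C}$
$Z{\left(v,g \right)} = \sqrt{-1189 + v}$
$- Z{\left(u{\left(4 + 2 \left(-5\right) \right)},35 \right)} = - \sqrt{-1189 + \frac{2 \left(4 + 2 \left(-5\right)\right)}{26 + \left(4 + 2 \left(-5\right)\right)}} = - \sqrt{-1189 + \frac{2 \left(4 - 10\right)}{26 + \left(4 - 10\right)}} = - \sqrt{-1189 + 2 \left(-6\right) \frac{1}{26 - 6}} = - \sqrt{-1189 + 2 \left(-6\right) \frac{1}{20}} = - \sqrt{-1189 - \frac{3}{5}} = - \sqrt{- \frac{5948}{5}} = - \frac{2 i \sqrt{7435}}{5}$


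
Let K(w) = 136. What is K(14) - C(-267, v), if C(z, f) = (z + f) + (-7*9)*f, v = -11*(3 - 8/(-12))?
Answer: -6293/3 ≈ -2097.7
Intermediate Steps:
v = -121/3 (v = -11*(3 - 8*(-1/12)) = -11*(3 + ⅔) = -11*11/3 = -121/3 ≈ -40.333)
C(z, f) = z - 62*f (C(z, f) = (f + z) - 63*f = z - 62*f)
K(14) - C(-267, v) = 136 - (-267 - 62*(-121/3)) = 136 - (-267 + 7502/3) = 136 - 1*6701/3 = 136 - 6701/3 = -6293/3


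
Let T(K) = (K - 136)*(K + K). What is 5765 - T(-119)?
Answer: -54925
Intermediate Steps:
T(K) = 2*K*(-136 + K) (T(K) = (-136 + K)*(2*K) = 2*K*(-136 + K))
5765 - T(-119) = 5765 - 2*(-119)*(-136 - 119) = 5765 - 2*(-119)*(-255) = 5765 - 1*60690 = 5765 - 60690 = -54925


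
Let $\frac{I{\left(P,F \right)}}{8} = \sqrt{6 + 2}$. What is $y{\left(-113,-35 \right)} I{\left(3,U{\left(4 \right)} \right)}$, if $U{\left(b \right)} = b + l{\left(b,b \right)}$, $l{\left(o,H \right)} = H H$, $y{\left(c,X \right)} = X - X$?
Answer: $0$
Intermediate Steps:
$y{\left(c,X \right)} = 0$
$l{\left(o,H \right)} = H^{2}$
$U{\left(b \right)} = b + b^{2}$
$I{\left(P,F \right)} = 16 \sqrt{2}$ ($I{\left(P,F \right)} = 8 \sqrt{6 + 2} = 8 \sqrt{8} = 8 \cdot 2 \sqrt{2} = 16 \sqrt{2}$)
$y{\left(-113,-35 \right)} I{\left(3,U{\left(4 \right)} \right)} = 0 \cdot 16 \sqrt{2} = 0$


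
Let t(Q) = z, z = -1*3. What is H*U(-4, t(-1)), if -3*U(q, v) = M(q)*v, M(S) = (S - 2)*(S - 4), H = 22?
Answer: 1056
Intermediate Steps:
M(S) = (-4 + S)*(-2 + S) (M(S) = (-2 + S)*(-4 + S) = (-4 + S)*(-2 + S))
z = -3
t(Q) = -3
U(q, v) = -v*(8 + q**2 - 6*q)/3 (U(q, v) = -(8 + q**2 - 6*q)*v/3 = -v*(8 + q**2 - 6*q)/3)
H*U(-4, t(-1)) = 22*((1/3)*(-3)*(-8 - 1*(-4)**2 + 6*(-4))) = 22*((1/3)*(-3)*(-8 - 1*16 - 24)) = 22*((1/3)*(-3)*(-8 - 16 - 24)) = 22*((1/3)*(-3)*(-48)) = 22*48 = 1056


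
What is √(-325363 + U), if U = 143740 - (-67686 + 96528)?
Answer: 3*I*√23385 ≈ 458.76*I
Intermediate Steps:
U = 114898 (U = 143740 - 1*28842 = 143740 - 28842 = 114898)
√(-325363 + U) = √(-325363 + 114898) = √(-210465) = 3*I*√23385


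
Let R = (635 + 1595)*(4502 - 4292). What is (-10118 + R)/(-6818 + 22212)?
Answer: 229091/7697 ≈ 29.764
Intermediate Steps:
R = 468300 (R = 2230*210 = 468300)
(-10118 + R)/(-6818 + 22212) = (-10118 + 468300)/(-6818 + 22212) = 458182/15394 = 458182*(1/15394) = 229091/7697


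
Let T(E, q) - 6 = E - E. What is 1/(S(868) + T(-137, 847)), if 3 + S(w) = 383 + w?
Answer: 1/1254 ≈ 0.00079745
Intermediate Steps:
S(w) = 380 + w (S(w) = -3 + (383 + w) = 380 + w)
T(E, q) = 6 (T(E, q) = 6 + (E - E) = 6 + 0 = 6)
1/(S(868) + T(-137, 847)) = 1/((380 + 868) + 6) = 1/(1248 + 6) = 1/1254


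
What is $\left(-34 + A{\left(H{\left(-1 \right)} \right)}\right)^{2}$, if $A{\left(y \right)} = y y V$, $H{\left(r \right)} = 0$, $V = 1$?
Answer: $1156$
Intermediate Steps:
$A{\left(y \right)} = y^{2}$ ($A{\left(y \right)} = y y 1 = y^{2} \cdot 1 = y^{2}$)
$\left(-34 + A{\left(H{\left(-1 \right)} \right)}\right)^{2} = \left(-34 + 0^{2}\right)^{2} = \left(-34 + 0\right)^{2} = \left(-34\right)^{2} = 1156$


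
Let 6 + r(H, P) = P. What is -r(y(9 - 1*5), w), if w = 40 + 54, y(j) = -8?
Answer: -88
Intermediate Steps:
w = 94
r(H, P) = -6 + P
-r(y(9 - 1*5), w) = -(-6 + 94) = -1*88 = -88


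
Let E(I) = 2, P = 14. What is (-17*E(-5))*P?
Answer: -476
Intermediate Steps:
(-17*E(-5))*P = -17*2*14 = -34*14 = -476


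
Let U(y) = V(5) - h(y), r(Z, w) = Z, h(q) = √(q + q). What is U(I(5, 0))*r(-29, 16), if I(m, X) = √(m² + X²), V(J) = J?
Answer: -145 + 29*√10 ≈ -53.294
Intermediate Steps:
h(q) = √2*√q (h(q) = √(2*q) = √2*√q)
I(m, X) = √(X² + m²)
U(y) = 5 - √2*√y
U(I(5, 0))*r(-29, 16) = (5 - √2*√(√(0² + 5²)))*(-29) = (5 - √2*√(√(0 + 25)))*(-29) = (5 - √2*√(√25))*(-29) = (5 - √2*√5)*(-29) = (5 - √10)*(-29) = -145 + 29*√10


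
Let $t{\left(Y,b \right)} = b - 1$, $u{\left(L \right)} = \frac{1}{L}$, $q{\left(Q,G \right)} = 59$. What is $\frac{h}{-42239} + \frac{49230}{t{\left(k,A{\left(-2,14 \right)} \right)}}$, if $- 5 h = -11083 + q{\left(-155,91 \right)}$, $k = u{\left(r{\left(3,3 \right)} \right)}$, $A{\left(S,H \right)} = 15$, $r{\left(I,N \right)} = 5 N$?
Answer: $\frac{5198487757}{1478365} \approx 3516.4$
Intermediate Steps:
$k = \frac{1}{15}$ ($k = \frac{1}{5 \cdot 3} = \frac{1}{15} \approx 0.066667$)
$t{\left(Y,b \right)} = -1 + b$
$h = \frac{11024}{5}$ ($h = - \frac{-11083 + 59}{5} = \left(- \frac{1}{5}\right) \left(-11024\right) = \frac{11024}{5} \approx 2204.8$)
$\frac{h}{-42239} + \frac{49230}{t{\left(k,A{\left(-2,14 \right)} \right)}} = \frac{11024}{5 \left(-42239\right)} + \frac{49230}{-1 + 15} = \frac{11024}{5} \left(- \frac{1}{42239}\right) + \frac{49230}{14} = - \frac{11024}{211195} + 49230 \cdot \frac{1}{14} = - \frac{11024}{211195} + \frac{24615}{7} = \frac{5198487757}{1478365}$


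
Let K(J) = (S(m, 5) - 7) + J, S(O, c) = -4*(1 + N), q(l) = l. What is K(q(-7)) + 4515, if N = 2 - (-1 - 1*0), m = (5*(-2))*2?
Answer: 4485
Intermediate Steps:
m = -20 (m = -10*2 = -20)
N = 3 (N = 2 - (-1 + 0) = 2 - 1*(-1) = 2 + 1 = 3)
S(O, c) = -16 (S(O, c) = -4*(1 + 3) = -4*4 = -16)
K(J) = -23 + J (K(J) = (-16 - 7) + J = -23 + J)
K(q(-7)) + 4515 = (-23 - 7) + 4515 = -30 + 4515 = 4485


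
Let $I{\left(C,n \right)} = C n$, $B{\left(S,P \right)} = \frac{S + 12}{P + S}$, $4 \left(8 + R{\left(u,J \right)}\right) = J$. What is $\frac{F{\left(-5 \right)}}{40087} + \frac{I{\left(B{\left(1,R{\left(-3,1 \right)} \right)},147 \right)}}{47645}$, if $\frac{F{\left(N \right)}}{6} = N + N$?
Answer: $- \frac{9836152}{1322269695} \approx -0.0074388$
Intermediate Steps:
$F{\left(N \right)} = 12 N$ ($F{\left(N \right)} = 6 \left(N + N\right) = 6 \cdot 2 N = 12 N$)
$R{\left(u,J \right)} = -8 + \frac{J}{4}$
$B{\left(S,P \right)} = \frac{12 + S}{P + S}$
$\frac{F{\left(-5 \right)}}{40087} + \frac{I{\left(B{\left(1,R{\left(-3,1 \right)} \right)},147 \right)}}{47645} = \frac{12 \left(-5\right)}{40087} + \frac{\frac{12 + 1}{\left(-8 + \frac{1}{4} \cdot 1\right) + 1} \cdot 147}{47645} = \left(-60\right) \frac{1}{40087} + \frac{1}{\left(-8 + \frac{1}{4}\right) + 1} \cdot 13 \cdot 147 \cdot \frac{1}{47645} = - \frac{60}{40087} + \frac{1}{- \frac{31}{4} + 1} \cdot 13 \cdot 147 \cdot \frac{1}{47645} = - \frac{60}{40087} + \frac{1}{- \frac{27}{4}} \cdot 13 \cdot 147 \cdot \frac{1}{47645} = - \frac{60}{40087} + \left(- \frac{4}{27}\right) 13 \cdot 147 \cdot \frac{1}{47645} = - \frac{60}{40087} + \left(- \frac{52}{27}\right) 147 \cdot \frac{1}{47645} = - \frac{60}{40087} - \frac{196}{32985} = - \frac{9836152}{1322269695}$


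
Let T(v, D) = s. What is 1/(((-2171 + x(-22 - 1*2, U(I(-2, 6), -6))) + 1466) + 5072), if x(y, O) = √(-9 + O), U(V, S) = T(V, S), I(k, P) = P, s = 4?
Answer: 4367/19070694 - I*√5/19070694 ≈ 0.00022899 - 1.1725e-7*I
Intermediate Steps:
T(v, D) = 4
U(V, S) = 4
1/(((-2171 + x(-22 - 1*2, U(I(-2, 6), -6))) + 1466) + 5072) = 1/(((-2171 + √(-9 + 4)) + 1466) + 5072) = 1/(((-2171 + √(-5)) + 1466) + 5072) = 1/(((-2171 + I*√5) + 1466) + 5072) = 1/((-705 + I*√5) + 5072) = 1/(4367 + I*√5)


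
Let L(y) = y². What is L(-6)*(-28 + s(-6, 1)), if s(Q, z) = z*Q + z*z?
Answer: -1188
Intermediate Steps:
s(Q, z) = z² + Q*z (s(Q, z) = Q*z + z² = z² + Q*z)
L(-6)*(-28 + s(-6, 1)) = (-6)²*(-28 + 1*(-6 + 1)) = 36*(-28 + 1*(-5)) = 36*(-28 - 5) = 36*(-33) = -1188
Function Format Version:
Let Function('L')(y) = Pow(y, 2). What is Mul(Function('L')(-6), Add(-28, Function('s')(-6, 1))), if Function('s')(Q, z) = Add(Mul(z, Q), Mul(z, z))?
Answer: -1188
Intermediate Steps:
Function('s')(Q, z) = Add(Pow(z, 2), Mul(Q, z)) (Function('s')(Q, z) = Add(Mul(Q, z), Pow(z, 2)) = Add(Pow(z, 2), Mul(Q, z)))
Mul(Function('L')(-6), Add(-28, Function('s')(-6, 1))) = Mul(Pow(-6, 2), Add(-28, Mul(1, Add(-6, 1)))) = Mul(36, Add(-28, Mul(1, -5))) = Mul(36, Add(-28, -5)) = Mul(36, -33) = -1188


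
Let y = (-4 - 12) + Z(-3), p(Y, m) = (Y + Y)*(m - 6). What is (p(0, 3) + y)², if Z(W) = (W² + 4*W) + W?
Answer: 484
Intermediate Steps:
p(Y, m) = 2*Y*(-6 + m) (p(Y, m) = (2*Y)*(-6 + m) = 2*Y*(-6 + m))
Z(W) = W² + 5*W
y = -22 (y = (-4 - 12) - 3*(5 - 3) = -16 - 3*2 = -16 - 6 = -22)
(p(0, 3) + y)² = (2*0*(-6 + 3) - 22)² = (2*0*(-3) - 22)² = (0 - 22)² = (-22)² = 484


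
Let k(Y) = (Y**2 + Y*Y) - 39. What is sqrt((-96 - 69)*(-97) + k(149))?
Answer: 28*sqrt(77) ≈ 245.70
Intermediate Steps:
k(Y) = -39 + 2*Y**2 (k(Y) = (Y**2 + Y**2) - 39 = 2*Y**2 - 39 = -39 + 2*Y**2)
sqrt((-96 - 69)*(-97) + k(149)) = sqrt((-96 - 69)*(-97) + (-39 + 2*149**2)) = sqrt(-165*(-97) + (-39 + 2*22201)) = sqrt(16005 + (-39 + 44402)) = sqrt(16005 + 44363) = sqrt(60368) = 28*sqrt(77)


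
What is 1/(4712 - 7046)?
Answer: -1/2334 ≈ -0.00042845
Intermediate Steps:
1/(4712 - 7046) = 1/(-2334) = -1/2334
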